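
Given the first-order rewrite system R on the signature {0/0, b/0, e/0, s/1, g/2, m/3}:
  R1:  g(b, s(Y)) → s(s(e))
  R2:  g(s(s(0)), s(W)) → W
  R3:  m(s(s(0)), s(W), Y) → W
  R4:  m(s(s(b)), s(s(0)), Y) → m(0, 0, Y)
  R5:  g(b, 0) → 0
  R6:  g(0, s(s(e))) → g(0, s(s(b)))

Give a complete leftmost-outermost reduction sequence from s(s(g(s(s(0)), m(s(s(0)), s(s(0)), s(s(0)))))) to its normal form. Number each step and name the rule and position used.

s(s(0))

1. s(s(g(s(s(0)), m(s(s(0)), s(s(0)), s(s(0))))))  →  s(s(g(s(s(0)), s(0))))   [R3 at 1.1.2]
2. s(s(g(s(s(0)), s(0))))  →  s(s(0))   [R2 at 1.1]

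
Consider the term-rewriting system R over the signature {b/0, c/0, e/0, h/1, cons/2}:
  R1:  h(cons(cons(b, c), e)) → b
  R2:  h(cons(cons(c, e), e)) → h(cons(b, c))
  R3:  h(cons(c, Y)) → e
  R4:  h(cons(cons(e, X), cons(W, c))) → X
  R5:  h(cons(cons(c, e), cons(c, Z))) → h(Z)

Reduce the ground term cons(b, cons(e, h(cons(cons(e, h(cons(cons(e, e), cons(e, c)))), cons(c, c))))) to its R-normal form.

cons(b, cons(e, e))

1. cons(b, cons(e, h(cons(cons(e, h(cons(cons(e, e), cons(e, c)))), cons(c, c)))))  →  cons(b, cons(e, h(cons(cons(e, e), cons(e, c)))))   [R4 at 2.2]
2. cons(b, cons(e, h(cons(cons(e, e), cons(e, c)))))  →  cons(b, cons(e, e))   [R4 at 2.2]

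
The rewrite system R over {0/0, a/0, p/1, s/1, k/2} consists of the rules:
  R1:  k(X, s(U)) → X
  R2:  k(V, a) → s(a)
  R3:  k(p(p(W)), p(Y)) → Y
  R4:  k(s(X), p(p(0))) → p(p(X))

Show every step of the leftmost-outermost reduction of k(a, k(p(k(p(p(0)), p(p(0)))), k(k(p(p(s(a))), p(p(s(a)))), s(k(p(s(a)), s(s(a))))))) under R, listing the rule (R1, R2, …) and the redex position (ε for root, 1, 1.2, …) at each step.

1. k(a, k(p(k(p(p(0)), p(p(0)))), k(k(p(p(s(a))), p(p(s(a)))), s(k(p(s(a)), s(s(a)))))))  →  k(a, k(p(p(0)), k(k(p(p(s(a))), p(p(s(a)))), s(k(p(s(a)), s(s(a)))))))   [R3 at 2.1.1]
2. k(a, k(p(p(0)), k(k(p(p(s(a))), p(p(s(a)))), s(k(p(s(a)), s(s(a)))))))  →  k(a, k(p(p(0)), k(p(p(s(a))), p(p(s(a))))))   [R1 at 2.2]
3. k(a, k(p(p(0)), k(p(p(s(a))), p(p(s(a))))))  →  k(a, k(p(p(0)), p(s(a))))   [R3 at 2.2]
4. k(a, k(p(p(0)), p(s(a))))  →  k(a, s(a))   [R3 at 2]
5. k(a, s(a))  →  a   [R1 at ε]

a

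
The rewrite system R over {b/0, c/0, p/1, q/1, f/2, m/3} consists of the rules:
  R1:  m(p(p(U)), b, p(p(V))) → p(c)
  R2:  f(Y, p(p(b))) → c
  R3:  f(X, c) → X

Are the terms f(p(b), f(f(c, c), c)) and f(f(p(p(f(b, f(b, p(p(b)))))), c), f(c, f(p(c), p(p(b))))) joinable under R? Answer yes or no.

Reduce t₁ = f(p(b), f(f(c, c), c)):
1. f(p(b), f(f(c, c), c))  →  f(p(b), f(c, c))   [R3 at 2]
2. f(p(b), f(c, c))  →  f(p(b), c)   [R3 at 2]
3. f(p(b), c)  →  p(b)   [R3 at ε]

Reduce t₂ = f(f(p(p(f(b, f(b, p(p(b)))))), c), f(c, f(p(c), p(p(b))))):
1. f(f(p(p(f(b, f(b, p(p(b)))))), c), f(c, f(p(c), p(p(b)))))  →  f(p(p(f(b, f(b, p(p(b)))))), f(c, f(p(c), p(p(b)))))   [R3 at 1]
2. f(p(p(f(b, f(b, p(p(b)))))), f(c, f(p(c), p(p(b)))))  →  f(p(p(f(b, c))), f(c, f(p(c), p(p(b)))))   [R2 at 1.1.1.2]
3. f(p(p(f(b, c))), f(c, f(p(c), p(p(b)))))  →  f(p(p(b)), f(c, f(p(c), p(p(b)))))   [R3 at 1.1.1]
4. f(p(p(b)), f(c, f(p(c), p(p(b)))))  →  f(p(p(b)), f(c, c))   [R2 at 2.2]
5. f(p(p(b)), f(c, c))  →  f(p(p(b)), c)   [R3 at 2]
6. f(p(p(b)), c)  →  p(p(b))   [R3 at ε]

no — NF(t₁) = p(b), NF(t₂) = p(p(b))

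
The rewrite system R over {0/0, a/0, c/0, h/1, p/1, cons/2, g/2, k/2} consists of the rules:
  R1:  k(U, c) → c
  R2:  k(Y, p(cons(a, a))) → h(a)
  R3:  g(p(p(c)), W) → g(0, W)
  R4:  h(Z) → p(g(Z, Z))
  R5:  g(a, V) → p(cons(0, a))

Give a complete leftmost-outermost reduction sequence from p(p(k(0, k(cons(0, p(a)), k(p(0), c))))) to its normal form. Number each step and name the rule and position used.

p(p(c))

1. p(p(k(0, k(cons(0, p(a)), k(p(0), c)))))  →  p(p(k(0, k(cons(0, p(a)), c))))   [R1 at 1.1.2.2]
2. p(p(k(0, k(cons(0, p(a)), c))))  →  p(p(k(0, c)))   [R1 at 1.1.2]
3. p(p(k(0, c)))  →  p(p(c))   [R1 at 1.1]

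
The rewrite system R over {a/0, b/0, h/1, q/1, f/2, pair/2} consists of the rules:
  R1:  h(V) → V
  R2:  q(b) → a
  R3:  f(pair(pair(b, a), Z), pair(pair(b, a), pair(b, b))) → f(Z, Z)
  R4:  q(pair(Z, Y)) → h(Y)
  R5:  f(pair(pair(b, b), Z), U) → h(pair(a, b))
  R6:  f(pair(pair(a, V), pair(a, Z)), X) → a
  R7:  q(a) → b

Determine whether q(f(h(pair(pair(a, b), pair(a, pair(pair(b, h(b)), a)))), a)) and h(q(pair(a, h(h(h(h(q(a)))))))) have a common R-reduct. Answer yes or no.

yes — NF(t₁) = b, NF(t₂) = b

Reduce t₁ = q(f(h(pair(pair(a, b), pair(a, pair(pair(b, h(b)), a)))), a)):
1. q(f(h(pair(pair(a, b), pair(a, pair(pair(b, h(b)), a)))), a))  →  q(f(pair(pair(a, b), pair(a, pair(pair(b, h(b)), a))), a))   [R1 at 1.1]
2. q(f(pair(pair(a, b), pair(a, pair(pair(b, h(b)), a))), a))  →  q(a)   [R6 at 1]
3. q(a)  →  b   [R7 at ε]

Reduce t₂ = h(q(pair(a, h(h(h(h(q(a)))))))):
1. h(q(pair(a, h(h(h(h(q(a))))))))  →  q(pair(a, h(h(h(h(q(a)))))))   [R1 at ε]
2. q(pair(a, h(h(h(h(q(a)))))))  →  h(h(h(h(h(q(a))))))   [R4 at ε]
3. h(h(h(h(h(q(a))))))  →  h(h(h(h(q(a)))))   [R1 at ε]
4. h(h(h(h(q(a)))))  →  h(h(h(q(a))))   [R1 at ε]
5. h(h(h(q(a))))  →  h(h(q(a)))   [R1 at ε]
6. h(h(q(a)))  →  h(q(a))   [R1 at ε]
7. h(q(a))  →  q(a)   [R1 at ε]
8. q(a)  →  b   [R7 at ε]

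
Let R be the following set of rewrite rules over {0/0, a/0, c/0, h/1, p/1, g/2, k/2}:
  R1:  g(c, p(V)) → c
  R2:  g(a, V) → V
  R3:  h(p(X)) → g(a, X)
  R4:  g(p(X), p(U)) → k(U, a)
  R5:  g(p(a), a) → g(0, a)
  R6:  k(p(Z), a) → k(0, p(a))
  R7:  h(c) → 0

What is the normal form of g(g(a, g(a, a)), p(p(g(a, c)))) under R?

1. g(g(a, g(a, a)), p(p(g(a, c))))  →  g(g(a, a), p(p(g(a, c))))   [R2 at 1]
2. g(g(a, a), p(p(g(a, c))))  →  g(a, p(p(g(a, c))))   [R2 at 1]
3. g(a, p(p(g(a, c))))  →  p(p(g(a, c)))   [R2 at ε]
4. p(p(g(a, c)))  →  p(p(c))   [R2 at 1.1]

p(p(c))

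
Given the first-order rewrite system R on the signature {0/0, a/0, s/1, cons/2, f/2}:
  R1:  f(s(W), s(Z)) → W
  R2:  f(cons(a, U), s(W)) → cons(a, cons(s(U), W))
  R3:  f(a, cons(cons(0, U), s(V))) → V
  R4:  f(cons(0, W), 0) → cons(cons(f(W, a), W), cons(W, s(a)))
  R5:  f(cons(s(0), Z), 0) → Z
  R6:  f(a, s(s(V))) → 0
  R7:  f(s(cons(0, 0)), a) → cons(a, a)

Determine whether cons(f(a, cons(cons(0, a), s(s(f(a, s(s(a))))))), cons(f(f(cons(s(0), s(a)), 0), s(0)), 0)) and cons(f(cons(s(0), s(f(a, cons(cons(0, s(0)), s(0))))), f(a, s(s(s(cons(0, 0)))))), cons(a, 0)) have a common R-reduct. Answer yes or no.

yes — NF(t₁) = cons(s(0), cons(a, 0)), NF(t₂) = cons(s(0), cons(a, 0))

Reduce t₁ = cons(f(a, cons(cons(0, a), s(s(f(a, s(s(a))))))), cons(f(f(cons(s(0), s(a)), 0), s(0)), 0)):
1. cons(f(a, cons(cons(0, a), s(s(f(a, s(s(a))))))), cons(f(f(cons(s(0), s(a)), 0), s(0)), 0))  →  cons(s(f(a, s(s(a)))), cons(f(f(cons(s(0), s(a)), 0), s(0)), 0))   [R3 at 1]
2. cons(s(f(a, s(s(a)))), cons(f(f(cons(s(0), s(a)), 0), s(0)), 0))  →  cons(s(0), cons(f(f(cons(s(0), s(a)), 0), s(0)), 0))   [R6 at 1.1]
3. cons(s(0), cons(f(f(cons(s(0), s(a)), 0), s(0)), 0))  →  cons(s(0), cons(f(s(a), s(0)), 0))   [R5 at 2.1.1]
4. cons(s(0), cons(f(s(a), s(0)), 0))  →  cons(s(0), cons(a, 0))   [R1 at 2.1]

Reduce t₂ = cons(f(cons(s(0), s(f(a, cons(cons(0, s(0)), s(0))))), f(a, s(s(s(cons(0, 0)))))), cons(a, 0)):
1. cons(f(cons(s(0), s(f(a, cons(cons(0, s(0)), s(0))))), f(a, s(s(s(cons(0, 0)))))), cons(a, 0))  →  cons(f(cons(s(0), s(0)), f(a, s(s(s(cons(0, 0)))))), cons(a, 0))   [R3 at 1.1.2.1]
2. cons(f(cons(s(0), s(0)), f(a, s(s(s(cons(0, 0)))))), cons(a, 0))  →  cons(f(cons(s(0), s(0)), 0), cons(a, 0))   [R6 at 1.2]
3. cons(f(cons(s(0), s(0)), 0), cons(a, 0))  →  cons(s(0), cons(a, 0))   [R5 at 1]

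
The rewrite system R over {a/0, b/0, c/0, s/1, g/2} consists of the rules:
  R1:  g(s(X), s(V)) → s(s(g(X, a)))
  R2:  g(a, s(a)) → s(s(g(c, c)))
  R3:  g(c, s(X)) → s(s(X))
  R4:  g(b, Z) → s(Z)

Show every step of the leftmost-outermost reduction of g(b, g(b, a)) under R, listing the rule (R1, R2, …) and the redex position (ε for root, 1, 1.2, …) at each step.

1. g(b, g(b, a))  →  s(g(b, a))   [R4 at ε]
2. s(g(b, a))  →  s(s(a))   [R4 at 1]

s(s(a))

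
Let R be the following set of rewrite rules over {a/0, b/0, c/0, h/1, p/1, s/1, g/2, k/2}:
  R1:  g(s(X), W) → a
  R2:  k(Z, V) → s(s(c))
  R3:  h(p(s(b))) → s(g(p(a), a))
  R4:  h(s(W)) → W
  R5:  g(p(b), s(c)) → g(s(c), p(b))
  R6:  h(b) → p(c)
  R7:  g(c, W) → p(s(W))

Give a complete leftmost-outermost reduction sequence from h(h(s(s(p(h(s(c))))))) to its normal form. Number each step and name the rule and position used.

p(c)

1. h(h(s(s(p(h(s(c)))))))  →  h(s(p(h(s(c)))))   [R4 at 1]
2. h(s(p(h(s(c)))))  →  p(h(s(c)))   [R4 at ε]
3. p(h(s(c)))  →  p(c)   [R4 at 1]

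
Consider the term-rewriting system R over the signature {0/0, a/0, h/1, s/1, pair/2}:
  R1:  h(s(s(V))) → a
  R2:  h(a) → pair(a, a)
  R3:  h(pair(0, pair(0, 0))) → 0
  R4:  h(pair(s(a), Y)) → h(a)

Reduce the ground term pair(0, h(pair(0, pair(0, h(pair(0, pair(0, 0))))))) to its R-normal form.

pair(0, 0)

1. pair(0, h(pair(0, pair(0, h(pair(0, pair(0, 0)))))))  →  pair(0, h(pair(0, pair(0, 0))))   [R3 at 2.1.2.2]
2. pair(0, h(pair(0, pair(0, 0))))  →  pair(0, 0)   [R3 at 2]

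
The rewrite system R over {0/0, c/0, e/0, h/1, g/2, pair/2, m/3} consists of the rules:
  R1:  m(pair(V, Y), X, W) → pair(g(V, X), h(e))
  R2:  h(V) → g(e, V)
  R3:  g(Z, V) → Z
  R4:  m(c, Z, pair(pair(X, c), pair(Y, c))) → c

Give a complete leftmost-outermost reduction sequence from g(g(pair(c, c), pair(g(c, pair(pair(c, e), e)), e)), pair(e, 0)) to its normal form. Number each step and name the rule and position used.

1. g(g(pair(c, c), pair(g(c, pair(pair(c, e), e)), e)), pair(e, 0))  →  g(pair(c, c), pair(g(c, pair(pair(c, e), e)), e))   [R3 at ε]
2. g(pair(c, c), pair(g(c, pair(pair(c, e), e)), e))  →  pair(c, c)   [R3 at ε]

pair(c, c)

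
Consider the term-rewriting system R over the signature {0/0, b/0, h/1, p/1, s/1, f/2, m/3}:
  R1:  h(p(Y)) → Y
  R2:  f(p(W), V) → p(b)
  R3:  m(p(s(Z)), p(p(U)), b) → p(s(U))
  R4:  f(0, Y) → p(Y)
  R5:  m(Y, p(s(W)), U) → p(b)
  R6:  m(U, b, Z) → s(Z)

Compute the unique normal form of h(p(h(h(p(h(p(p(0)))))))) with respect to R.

0

1. h(p(h(h(p(h(p(p(0))))))))  →  h(h(p(h(p(p(0))))))   [R1 at ε]
2. h(h(p(h(p(p(0))))))  →  h(h(p(p(0))))   [R1 at 1]
3. h(h(p(p(0))))  →  h(p(0))   [R1 at 1]
4. h(p(0))  →  0   [R1 at ε]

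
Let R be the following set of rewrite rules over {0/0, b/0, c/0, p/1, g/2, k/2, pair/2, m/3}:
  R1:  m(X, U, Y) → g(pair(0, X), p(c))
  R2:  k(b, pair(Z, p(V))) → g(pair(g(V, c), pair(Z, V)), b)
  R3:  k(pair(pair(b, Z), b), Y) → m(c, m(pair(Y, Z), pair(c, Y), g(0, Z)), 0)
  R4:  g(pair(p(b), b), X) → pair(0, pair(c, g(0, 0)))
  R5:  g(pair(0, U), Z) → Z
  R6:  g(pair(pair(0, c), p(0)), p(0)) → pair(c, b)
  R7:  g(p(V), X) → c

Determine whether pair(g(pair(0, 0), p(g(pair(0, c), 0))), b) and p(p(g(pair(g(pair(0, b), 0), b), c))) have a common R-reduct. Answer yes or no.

Reduce t₁ = pair(g(pair(0, 0), p(g(pair(0, c), 0))), b):
1. pair(g(pair(0, 0), p(g(pair(0, c), 0))), b)  →  pair(p(g(pair(0, c), 0)), b)   [R5 at 1]
2. pair(p(g(pair(0, c), 0)), b)  →  pair(p(0), b)   [R5 at 1.1]

Reduce t₂ = p(p(g(pair(g(pair(0, b), 0), b), c))):
1. p(p(g(pair(g(pair(0, b), 0), b), c)))  →  p(p(g(pair(0, b), c)))   [R5 at 1.1.1.1]
2. p(p(g(pair(0, b), c)))  →  p(p(c))   [R5 at 1.1]

no — NF(t₁) = pair(p(0), b), NF(t₂) = p(p(c))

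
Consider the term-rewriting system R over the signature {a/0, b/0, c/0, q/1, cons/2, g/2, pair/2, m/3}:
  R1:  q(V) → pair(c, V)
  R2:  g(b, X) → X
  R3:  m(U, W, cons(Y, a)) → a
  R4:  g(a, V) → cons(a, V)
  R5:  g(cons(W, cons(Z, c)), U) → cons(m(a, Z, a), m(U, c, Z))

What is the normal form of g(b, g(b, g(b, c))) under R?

c

1. g(b, g(b, g(b, c)))  →  g(b, g(b, c))   [R2 at ε]
2. g(b, g(b, c))  →  g(b, c)   [R2 at ε]
3. g(b, c)  →  c   [R2 at ε]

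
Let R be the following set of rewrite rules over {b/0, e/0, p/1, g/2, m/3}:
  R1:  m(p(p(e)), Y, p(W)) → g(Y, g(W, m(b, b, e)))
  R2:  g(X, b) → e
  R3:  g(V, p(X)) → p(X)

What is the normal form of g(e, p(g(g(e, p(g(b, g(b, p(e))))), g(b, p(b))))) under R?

1. g(e, p(g(g(e, p(g(b, g(b, p(e))))), g(b, p(b)))))  →  p(g(g(e, p(g(b, g(b, p(e))))), g(b, p(b))))   [R3 at ε]
2. p(g(g(e, p(g(b, g(b, p(e))))), g(b, p(b))))  →  p(g(p(g(b, g(b, p(e)))), g(b, p(b))))   [R3 at 1.1]
3. p(g(p(g(b, g(b, p(e)))), g(b, p(b))))  →  p(g(p(g(b, p(e))), g(b, p(b))))   [R3 at 1.1.1.2]
4. p(g(p(g(b, p(e))), g(b, p(b))))  →  p(g(p(p(e)), g(b, p(b))))   [R3 at 1.1.1]
5. p(g(p(p(e)), g(b, p(b))))  →  p(g(p(p(e)), p(b)))   [R3 at 1.2]
6. p(g(p(p(e)), p(b)))  →  p(p(b))   [R3 at 1]

p(p(b))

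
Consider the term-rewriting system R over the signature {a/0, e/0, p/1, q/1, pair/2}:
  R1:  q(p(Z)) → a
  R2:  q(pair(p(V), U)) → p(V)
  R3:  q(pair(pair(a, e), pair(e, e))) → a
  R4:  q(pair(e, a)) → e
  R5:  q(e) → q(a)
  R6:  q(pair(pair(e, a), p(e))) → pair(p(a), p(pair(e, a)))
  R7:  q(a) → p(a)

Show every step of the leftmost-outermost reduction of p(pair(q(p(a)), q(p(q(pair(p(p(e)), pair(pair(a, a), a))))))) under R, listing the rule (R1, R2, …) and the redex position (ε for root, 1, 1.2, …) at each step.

1. p(pair(q(p(a)), q(p(q(pair(p(p(e)), pair(pair(a, a), a)))))))  →  p(pair(a, q(p(q(pair(p(p(e)), pair(pair(a, a), a)))))))   [R1 at 1.1]
2. p(pair(a, q(p(q(pair(p(p(e)), pair(pair(a, a), a)))))))  →  p(pair(a, a))   [R1 at 1.2]

p(pair(a, a))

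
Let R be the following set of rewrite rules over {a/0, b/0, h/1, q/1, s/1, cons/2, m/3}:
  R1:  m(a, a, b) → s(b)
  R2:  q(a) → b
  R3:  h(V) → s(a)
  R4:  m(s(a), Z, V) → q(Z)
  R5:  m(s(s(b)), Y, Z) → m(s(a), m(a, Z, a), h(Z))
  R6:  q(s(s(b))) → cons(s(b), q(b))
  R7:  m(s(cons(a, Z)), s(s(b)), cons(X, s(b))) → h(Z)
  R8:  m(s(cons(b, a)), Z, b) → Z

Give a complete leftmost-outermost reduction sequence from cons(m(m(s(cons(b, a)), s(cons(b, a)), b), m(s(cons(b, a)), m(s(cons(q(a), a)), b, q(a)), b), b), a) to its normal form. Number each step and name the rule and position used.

1. cons(m(m(s(cons(b, a)), s(cons(b, a)), b), m(s(cons(b, a)), m(s(cons(q(a), a)), b, q(a)), b), b), a)  →  cons(m(s(cons(b, a)), m(s(cons(b, a)), m(s(cons(q(a), a)), b, q(a)), b), b), a)   [R8 at 1.1]
2. cons(m(s(cons(b, a)), m(s(cons(b, a)), m(s(cons(q(a), a)), b, q(a)), b), b), a)  →  cons(m(s(cons(b, a)), m(s(cons(q(a), a)), b, q(a)), b), a)   [R8 at 1]
3. cons(m(s(cons(b, a)), m(s(cons(q(a), a)), b, q(a)), b), a)  →  cons(m(s(cons(q(a), a)), b, q(a)), a)   [R8 at 1]
4. cons(m(s(cons(q(a), a)), b, q(a)), a)  →  cons(m(s(cons(b, a)), b, q(a)), a)   [R2 at 1.1.1.1]
5. cons(m(s(cons(b, a)), b, q(a)), a)  →  cons(m(s(cons(b, a)), b, b), a)   [R2 at 1.3]
6. cons(m(s(cons(b, a)), b, b), a)  →  cons(b, a)   [R8 at 1]

cons(b, a)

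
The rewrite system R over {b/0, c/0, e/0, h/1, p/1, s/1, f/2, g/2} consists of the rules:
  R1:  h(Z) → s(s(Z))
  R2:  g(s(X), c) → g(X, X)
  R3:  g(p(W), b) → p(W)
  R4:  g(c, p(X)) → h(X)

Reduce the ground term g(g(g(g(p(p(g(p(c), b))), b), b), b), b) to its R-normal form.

p(p(p(c)))

1. g(g(g(g(p(p(g(p(c), b))), b), b), b), b)  →  g(g(g(p(p(g(p(c), b))), b), b), b)   [R3 at 1.1.1]
2. g(g(g(p(p(g(p(c), b))), b), b), b)  →  g(g(p(p(g(p(c), b))), b), b)   [R3 at 1.1]
3. g(g(p(p(g(p(c), b))), b), b)  →  g(p(p(g(p(c), b))), b)   [R3 at 1]
4. g(p(p(g(p(c), b))), b)  →  p(p(g(p(c), b)))   [R3 at ε]
5. p(p(g(p(c), b)))  →  p(p(p(c)))   [R3 at 1.1]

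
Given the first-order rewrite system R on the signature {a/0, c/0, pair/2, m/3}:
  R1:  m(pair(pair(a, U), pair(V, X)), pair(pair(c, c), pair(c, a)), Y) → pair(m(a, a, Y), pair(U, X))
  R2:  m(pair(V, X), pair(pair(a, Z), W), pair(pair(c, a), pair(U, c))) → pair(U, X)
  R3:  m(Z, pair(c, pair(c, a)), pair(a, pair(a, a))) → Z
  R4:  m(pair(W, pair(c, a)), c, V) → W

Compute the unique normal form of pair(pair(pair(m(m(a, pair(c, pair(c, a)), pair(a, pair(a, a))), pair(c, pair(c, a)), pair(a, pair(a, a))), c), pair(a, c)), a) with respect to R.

1. pair(pair(pair(m(m(a, pair(c, pair(c, a)), pair(a, pair(a, a))), pair(c, pair(c, a)), pair(a, pair(a, a))), c), pair(a, c)), a)  →  pair(pair(pair(m(a, pair(c, pair(c, a)), pair(a, pair(a, a))), c), pair(a, c)), a)   [R3 at 1.1.1]
2. pair(pair(pair(m(a, pair(c, pair(c, a)), pair(a, pair(a, a))), c), pair(a, c)), a)  →  pair(pair(pair(a, c), pair(a, c)), a)   [R3 at 1.1.1]

pair(pair(pair(a, c), pair(a, c)), a)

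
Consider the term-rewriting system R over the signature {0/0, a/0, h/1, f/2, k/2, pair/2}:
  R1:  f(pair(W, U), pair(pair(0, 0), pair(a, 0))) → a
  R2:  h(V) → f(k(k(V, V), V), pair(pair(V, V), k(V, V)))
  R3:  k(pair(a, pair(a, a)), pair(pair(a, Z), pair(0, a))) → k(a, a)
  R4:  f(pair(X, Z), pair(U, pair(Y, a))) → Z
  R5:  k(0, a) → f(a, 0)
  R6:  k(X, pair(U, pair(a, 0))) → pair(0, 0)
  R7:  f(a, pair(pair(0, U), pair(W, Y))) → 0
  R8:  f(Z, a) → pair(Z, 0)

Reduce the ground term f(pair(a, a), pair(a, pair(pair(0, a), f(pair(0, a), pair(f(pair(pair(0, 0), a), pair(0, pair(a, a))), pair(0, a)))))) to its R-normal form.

1. f(pair(a, a), pair(a, pair(pair(0, a), f(pair(0, a), pair(f(pair(pair(0, 0), a), pair(0, pair(a, a))), pair(0, a))))))  →  f(pair(a, a), pair(a, pair(pair(0, a), a)))   [R4 at 2.2.2]
2. f(pair(a, a), pair(a, pair(pair(0, a), a)))  →  a   [R4 at ε]

a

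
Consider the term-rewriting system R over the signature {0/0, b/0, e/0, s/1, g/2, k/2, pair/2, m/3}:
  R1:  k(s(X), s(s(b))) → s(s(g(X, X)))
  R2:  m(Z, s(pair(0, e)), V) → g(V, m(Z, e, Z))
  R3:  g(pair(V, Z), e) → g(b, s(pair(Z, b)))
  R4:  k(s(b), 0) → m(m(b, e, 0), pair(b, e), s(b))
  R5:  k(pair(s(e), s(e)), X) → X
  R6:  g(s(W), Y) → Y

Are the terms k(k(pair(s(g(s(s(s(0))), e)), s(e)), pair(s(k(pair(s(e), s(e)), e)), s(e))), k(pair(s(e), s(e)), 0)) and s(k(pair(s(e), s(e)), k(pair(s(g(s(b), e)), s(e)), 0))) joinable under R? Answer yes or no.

Reduce t₁ = k(k(pair(s(g(s(s(s(0))), e)), s(e)), pair(s(k(pair(s(e), s(e)), e)), s(e))), k(pair(s(e), s(e)), 0)):
1. k(k(pair(s(g(s(s(s(0))), e)), s(e)), pair(s(k(pair(s(e), s(e)), e)), s(e))), k(pair(s(e), s(e)), 0))  →  k(k(pair(s(e), s(e)), pair(s(k(pair(s(e), s(e)), e)), s(e))), k(pair(s(e), s(e)), 0))   [R6 at 1.1.1.1]
2. k(k(pair(s(e), s(e)), pair(s(k(pair(s(e), s(e)), e)), s(e))), k(pair(s(e), s(e)), 0))  →  k(pair(s(k(pair(s(e), s(e)), e)), s(e)), k(pair(s(e), s(e)), 0))   [R5 at 1]
3. k(pair(s(k(pair(s(e), s(e)), e)), s(e)), k(pair(s(e), s(e)), 0))  →  k(pair(s(e), s(e)), k(pair(s(e), s(e)), 0))   [R5 at 1.1.1]
4. k(pair(s(e), s(e)), k(pair(s(e), s(e)), 0))  →  k(pair(s(e), s(e)), 0)   [R5 at ε]
5. k(pair(s(e), s(e)), 0)  →  0   [R5 at ε]

Reduce t₂ = s(k(pair(s(e), s(e)), k(pair(s(g(s(b), e)), s(e)), 0))):
1. s(k(pair(s(e), s(e)), k(pair(s(g(s(b), e)), s(e)), 0)))  →  s(k(pair(s(g(s(b), e)), s(e)), 0))   [R5 at 1]
2. s(k(pair(s(g(s(b), e)), s(e)), 0))  →  s(k(pair(s(e), s(e)), 0))   [R6 at 1.1.1.1]
3. s(k(pair(s(e), s(e)), 0))  →  s(0)   [R5 at 1]

no — NF(t₁) = 0, NF(t₂) = s(0)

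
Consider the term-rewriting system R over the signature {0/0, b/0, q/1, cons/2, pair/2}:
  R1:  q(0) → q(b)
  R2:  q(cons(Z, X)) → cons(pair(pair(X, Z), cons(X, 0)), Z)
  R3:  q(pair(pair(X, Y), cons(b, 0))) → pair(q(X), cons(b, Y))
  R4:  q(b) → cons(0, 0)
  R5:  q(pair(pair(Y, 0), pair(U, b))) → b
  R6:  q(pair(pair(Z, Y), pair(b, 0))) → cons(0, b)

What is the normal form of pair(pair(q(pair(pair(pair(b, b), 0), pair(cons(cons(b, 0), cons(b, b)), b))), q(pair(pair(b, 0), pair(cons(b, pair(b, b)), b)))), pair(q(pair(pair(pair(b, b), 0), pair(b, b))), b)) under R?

pair(pair(b, b), pair(b, b))

1. pair(pair(q(pair(pair(pair(b, b), 0), pair(cons(cons(b, 0), cons(b, b)), b))), q(pair(pair(b, 0), pair(cons(b, pair(b, b)), b)))), pair(q(pair(pair(pair(b, b), 0), pair(b, b))), b))  →  pair(pair(b, q(pair(pair(b, 0), pair(cons(b, pair(b, b)), b)))), pair(q(pair(pair(pair(b, b), 0), pair(b, b))), b))   [R5 at 1.1]
2. pair(pair(b, q(pair(pair(b, 0), pair(cons(b, pair(b, b)), b)))), pair(q(pair(pair(pair(b, b), 0), pair(b, b))), b))  →  pair(pair(b, b), pair(q(pair(pair(pair(b, b), 0), pair(b, b))), b))   [R5 at 1.2]
3. pair(pair(b, b), pair(q(pair(pair(pair(b, b), 0), pair(b, b))), b))  →  pair(pair(b, b), pair(b, b))   [R5 at 2.1]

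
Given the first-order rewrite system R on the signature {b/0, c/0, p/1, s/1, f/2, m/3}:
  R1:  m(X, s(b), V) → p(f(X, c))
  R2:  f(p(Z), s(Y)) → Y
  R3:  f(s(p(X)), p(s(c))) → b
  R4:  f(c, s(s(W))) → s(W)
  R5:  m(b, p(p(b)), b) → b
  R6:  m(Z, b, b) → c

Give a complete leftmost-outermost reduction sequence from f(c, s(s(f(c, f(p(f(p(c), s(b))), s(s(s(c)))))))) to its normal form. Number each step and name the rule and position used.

1. f(c, s(s(f(c, f(p(f(p(c), s(b))), s(s(s(c))))))))  →  s(f(c, f(p(f(p(c), s(b))), s(s(s(c))))))   [R4 at ε]
2. s(f(c, f(p(f(p(c), s(b))), s(s(s(c))))))  →  s(f(c, s(s(c))))   [R2 at 1.2]
3. s(f(c, s(s(c))))  →  s(s(c))   [R4 at 1]

s(s(c))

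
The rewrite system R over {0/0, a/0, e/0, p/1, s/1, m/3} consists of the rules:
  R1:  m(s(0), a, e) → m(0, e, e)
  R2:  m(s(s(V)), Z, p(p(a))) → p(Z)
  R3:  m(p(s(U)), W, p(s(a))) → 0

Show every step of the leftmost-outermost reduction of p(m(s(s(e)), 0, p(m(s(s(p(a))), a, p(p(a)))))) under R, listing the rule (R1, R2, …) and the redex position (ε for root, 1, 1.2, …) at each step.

1. p(m(s(s(e)), 0, p(m(s(s(p(a))), a, p(p(a))))))  →  p(m(s(s(e)), 0, p(p(a))))   [R2 at 1.3.1]
2. p(m(s(s(e)), 0, p(p(a))))  →  p(p(0))   [R2 at 1]

p(p(0))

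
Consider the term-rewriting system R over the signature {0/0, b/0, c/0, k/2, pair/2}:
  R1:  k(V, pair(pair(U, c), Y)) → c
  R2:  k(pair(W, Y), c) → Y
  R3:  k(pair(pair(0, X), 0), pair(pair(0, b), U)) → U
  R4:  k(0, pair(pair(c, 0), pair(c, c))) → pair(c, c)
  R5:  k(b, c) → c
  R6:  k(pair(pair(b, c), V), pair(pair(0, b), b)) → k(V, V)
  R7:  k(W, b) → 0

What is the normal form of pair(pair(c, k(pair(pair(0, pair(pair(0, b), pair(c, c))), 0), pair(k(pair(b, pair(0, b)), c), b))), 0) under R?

pair(pair(c, b), 0)

1. pair(pair(c, k(pair(pair(0, pair(pair(0, b), pair(c, c))), 0), pair(k(pair(b, pair(0, b)), c), b))), 0)  →  pair(pair(c, k(pair(pair(0, pair(pair(0, b), pair(c, c))), 0), pair(pair(0, b), b))), 0)   [R2 at 1.2.2.1]
2. pair(pair(c, k(pair(pair(0, pair(pair(0, b), pair(c, c))), 0), pair(pair(0, b), b))), 0)  →  pair(pair(c, b), 0)   [R3 at 1.2]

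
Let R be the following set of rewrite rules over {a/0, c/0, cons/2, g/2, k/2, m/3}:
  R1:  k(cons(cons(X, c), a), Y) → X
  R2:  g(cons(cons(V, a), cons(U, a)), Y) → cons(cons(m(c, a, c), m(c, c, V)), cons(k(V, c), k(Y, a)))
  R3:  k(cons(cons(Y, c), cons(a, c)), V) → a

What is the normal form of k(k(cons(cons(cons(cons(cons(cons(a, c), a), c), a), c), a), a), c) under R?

1. k(k(cons(cons(cons(cons(cons(cons(a, c), a), c), a), c), a), a), c)  →  k(cons(cons(cons(cons(a, c), a), c), a), c)   [R1 at 1]
2. k(cons(cons(cons(cons(a, c), a), c), a), c)  →  cons(cons(a, c), a)   [R1 at ε]

cons(cons(a, c), a)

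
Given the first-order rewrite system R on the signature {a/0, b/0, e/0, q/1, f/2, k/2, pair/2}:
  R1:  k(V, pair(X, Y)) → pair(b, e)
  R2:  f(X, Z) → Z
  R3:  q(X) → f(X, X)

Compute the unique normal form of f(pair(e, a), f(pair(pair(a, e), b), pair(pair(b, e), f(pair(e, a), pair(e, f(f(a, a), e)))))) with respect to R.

pair(pair(b, e), pair(e, e))

1. f(pair(e, a), f(pair(pair(a, e), b), pair(pair(b, e), f(pair(e, a), pair(e, f(f(a, a), e))))))  →  f(pair(pair(a, e), b), pair(pair(b, e), f(pair(e, a), pair(e, f(f(a, a), e)))))   [R2 at ε]
2. f(pair(pair(a, e), b), pair(pair(b, e), f(pair(e, a), pair(e, f(f(a, a), e)))))  →  pair(pair(b, e), f(pair(e, a), pair(e, f(f(a, a), e))))   [R2 at ε]
3. pair(pair(b, e), f(pair(e, a), pair(e, f(f(a, a), e))))  →  pair(pair(b, e), pair(e, f(f(a, a), e)))   [R2 at 2]
4. pair(pair(b, e), pair(e, f(f(a, a), e)))  →  pair(pair(b, e), pair(e, e))   [R2 at 2.2]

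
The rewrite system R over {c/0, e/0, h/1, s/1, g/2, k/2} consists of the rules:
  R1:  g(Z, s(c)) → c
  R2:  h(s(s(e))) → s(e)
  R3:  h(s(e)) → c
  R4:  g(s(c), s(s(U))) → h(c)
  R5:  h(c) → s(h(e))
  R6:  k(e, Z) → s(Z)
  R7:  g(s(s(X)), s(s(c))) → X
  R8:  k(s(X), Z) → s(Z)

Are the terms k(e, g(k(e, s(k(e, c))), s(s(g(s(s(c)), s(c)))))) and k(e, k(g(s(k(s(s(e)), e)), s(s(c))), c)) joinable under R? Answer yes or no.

Reduce t₁ = k(e, g(k(e, s(k(e, c))), s(s(g(s(s(c)), s(c)))))):
1. k(e, g(k(e, s(k(e, c))), s(s(g(s(s(c)), s(c))))))  →  s(g(k(e, s(k(e, c))), s(s(g(s(s(c)), s(c))))))   [R6 at ε]
2. s(g(k(e, s(k(e, c))), s(s(g(s(s(c)), s(c))))))  →  s(g(s(s(k(e, c))), s(s(g(s(s(c)), s(c))))))   [R6 at 1.1]
3. s(g(s(s(k(e, c))), s(s(g(s(s(c)), s(c))))))  →  s(g(s(s(s(c))), s(s(g(s(s(c)), s(c))))))   [R6 at 1.1.1.1]
4. s(g(s(s(s(c))), s(s(g(s(s(c)), s(c))))))  →  s(g(s(s(s(c))), s(s(c))))   [R1 at 1.2.1.1]
5. s(g(s(s(s(c))), s(s(c))))  →  s(s(c))   [R7 at 1]

Reduce t₂ = k(e, k(g(s(k(s(s(e)), e)), s(s(c))), c)):
1. k(e, k(g(s(k(s(s(e)), e)), s(s(c))), c))  →  s(k(g(s(k(s(s(e)), e)), s(s(c))), c))   [R6 at ε]
2. s(k(g(s(k(s(s(e)), e)), s(s(c))), c))  →  s(k(g(s(s(e)), s(s(c))), c))   [R8 at 1.1.1.1]
3. s(k(g(s(s(e)), s(s(c))), c))  →  s(k(e, c))   [R7 at 1.1]
4. s(k(e, c))  →  s(s(c))   [R6 at 1]

yes — NF(t₁) = s(s(c)), NF(t₂) = s(s(c))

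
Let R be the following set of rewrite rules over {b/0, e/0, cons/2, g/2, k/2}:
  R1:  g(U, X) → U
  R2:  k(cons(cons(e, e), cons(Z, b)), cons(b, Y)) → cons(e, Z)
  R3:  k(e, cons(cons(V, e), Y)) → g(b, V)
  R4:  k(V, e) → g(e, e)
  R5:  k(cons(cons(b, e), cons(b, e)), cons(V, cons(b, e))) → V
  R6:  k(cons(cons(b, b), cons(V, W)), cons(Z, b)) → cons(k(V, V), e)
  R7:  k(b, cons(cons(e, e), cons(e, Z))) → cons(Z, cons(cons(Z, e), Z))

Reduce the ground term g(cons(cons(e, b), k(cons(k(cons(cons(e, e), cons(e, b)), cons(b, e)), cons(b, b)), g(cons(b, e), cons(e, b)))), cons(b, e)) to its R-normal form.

cons(cons(e, b), cons(e, b))

1. g(cons(cons(e, b), k(cons(k(cons(cons(e, e), cons(e, b)), cons(b, e)), cons(b, b)), g(cons(b, e), cons(e, b)))), cons(b, e))  →  cons(cons(e, b), k(cons(k(cons(cons(e, e), cons(e, b)), cons(b, e)), cons(b, b)), g(cons(b, e), cons(e, b))))   [R1 at ε]
2. cons(cons(e, b), k(cons(k(cons(cons(e, e), cons(e, b)), cons(b, e)), cons(b, b)), g(cons(b, e), cons(e, b))))  →  cons(cons(e, b), k(cons(cons(e, e), cons(b, b)), g(cons(b, e), cons(e, b))))   [R2 at 2.1.1]
3. cons(cons(e, b), k(cons(cons(e, e), cons(b, b)), g(cons(b, e), cons(e, b))))  →  cons(cons(e, b), k(cons(cons(e, e), cons(b, b)), cons(b, e)))   [R1 at 2.2]
4. cons(cons(e, b), k(cons(cons(e, e), cons(b, b)), cons(b, e)))  →  cons(cons(e, b), cons(e, b))   [R2 at 2]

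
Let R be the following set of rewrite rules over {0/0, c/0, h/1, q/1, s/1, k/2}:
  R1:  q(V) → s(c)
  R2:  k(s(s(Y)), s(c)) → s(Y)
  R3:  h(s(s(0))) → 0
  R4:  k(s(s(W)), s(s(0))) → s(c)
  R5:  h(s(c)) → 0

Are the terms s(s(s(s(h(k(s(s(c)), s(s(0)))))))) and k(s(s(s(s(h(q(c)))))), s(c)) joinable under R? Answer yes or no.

Reduce t₁ = s(s(s(s(h(k(s(s(c)), s(s(0)))))))):
1. s(s(s(s(h(k(s(s(c)), s(s(0))))))))  →  s(s(s(s(h(s(c))))))   [R4 at 1.1.1.1.1]
2. s(s(s(s(h(s(c))))))  →  s(s(s(s(0))))   [R5 at 1.1.1.1]

Reduce t₂ = k(s(s(s(s(h(q(c)))))), s(c)):
1. k(s(s(s(s(h(q(c)))))), s(c))  →  s(s(s(h(q(c)))))   [R2 at ε]
2. s(s(s(h(q(c)))))  →  s(s(s(h(s(c)))))   [R1 at 1.1.1.1]
3. s(s(s(h(s(c)))))  →  s(s(s(0)))   [R5 at 1.1.1]

no — NF(t₁) = s(s(s(s(0)))), NF(t₂) = s(s(s(0)))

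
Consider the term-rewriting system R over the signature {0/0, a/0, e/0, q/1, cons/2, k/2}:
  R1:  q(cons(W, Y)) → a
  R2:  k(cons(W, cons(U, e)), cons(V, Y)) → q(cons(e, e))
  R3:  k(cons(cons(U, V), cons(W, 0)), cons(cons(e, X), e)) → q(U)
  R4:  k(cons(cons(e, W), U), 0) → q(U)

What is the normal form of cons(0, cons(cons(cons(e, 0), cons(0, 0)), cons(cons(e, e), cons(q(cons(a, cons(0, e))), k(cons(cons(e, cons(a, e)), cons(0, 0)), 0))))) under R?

1. cons(0, cons(cons(cons(e, 0), cons(0, 0)), cons(cons(e, e), cons(q(cons(a, cons(0, e))), k(cons(cons(e, cons(a, e)), cons(0, 0)), 0)))))  →  cons(0, cons(cons(cons(e, 0), cons(0, 0)), cons(cons(e, e), cons(a, k(cons(cons(e, cons(a, e)), cons(0, 0)), 0)))))   [R1 at 2.2.2.1]
2. cons(0, cons(cons(cons(e, 0), cons(0, 0)), cons(cons(e, e), cons(a, k(cons(cons(e, cons(a, e)), cons(0, 0)), 0)))))  →  cons(0, cons(cons(cons(e, 0), cons(0, 0)), cons(cons(e, e), cons(a, q(cons(0, 0))))))   [R4 at 2.2.2.2]
3. cons(0, cons(cons(cons(e, 0), cons(0, 0)), cons(cons(e, e), cons(a, q(cons(0, 0))))))  →  cons(0, cons(cons(cons(e, 0), cons(0, 0)), cons(cons(e, e), cons(a, a))))   [R1 at 2.2.2.2]

cons(0, cons(cons(cons(e, 0), cons(0, 0)), cons(cons(e, e), cons(a, a))))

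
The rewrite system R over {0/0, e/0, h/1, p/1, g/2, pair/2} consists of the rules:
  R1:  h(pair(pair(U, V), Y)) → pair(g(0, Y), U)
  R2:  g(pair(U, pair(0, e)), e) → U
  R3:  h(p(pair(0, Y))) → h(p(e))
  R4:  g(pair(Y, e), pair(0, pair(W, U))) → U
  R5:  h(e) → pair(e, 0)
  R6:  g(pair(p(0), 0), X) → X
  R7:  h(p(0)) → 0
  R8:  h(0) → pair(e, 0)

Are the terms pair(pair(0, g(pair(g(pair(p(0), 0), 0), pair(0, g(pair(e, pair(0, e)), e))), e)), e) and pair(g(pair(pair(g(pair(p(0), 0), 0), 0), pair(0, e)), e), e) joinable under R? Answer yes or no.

yes — NF(t₁) = pair(pair(0, 0), e), NF(t₂) = pair(pair(0, 0), e)

Reduce t₁ = pair(pair(0, g(pair(g(pair(p(0), 0), 0), pair(0, g(pair(e, pair(0, e)), e))), e)), e):
1. pair(pair(0, g(pair(g(pair(p(0), 0), 0), pair(0, g(pair(e, pair(0, e)), e))), e)), e)  →  pair(pair(0, g(pair(0, pair(0, g(pair(e, pair(0, e)), e))), e)), e)   [R6 at 1.2.1.1]
2. pair(pair(0, g(pair(0, pair(0, g(pair(e, pair(0, e)), e))), e)), e)  →  pair(pair(0, g(pair(0, pair(0, e)), e)), e)   [R2 at 1.2.1.2.2]
3. pair(pair(0, g(pair(0, pair(0, e)), e)), e)  →  pair(pair(0, 0), e)   [R2 at 1.2]

Reduce t₂ = pair(g(pair(pair(g(pair(p(0), 0), 0), 0), pair(0, e)), e), e):
1. pair(g(pair(pair(g(pair(p(0), 0), 0), 0), pair(0, e)), e), e)  →  pair(pair(g(pair(p(0), 0), 0), 0), e)   [R2 at 1]
2. pair(pair(g(pair(p(0), 0), 0), 0), e)  →  pair(pair(0, 0), e)   [R6 at 1.1]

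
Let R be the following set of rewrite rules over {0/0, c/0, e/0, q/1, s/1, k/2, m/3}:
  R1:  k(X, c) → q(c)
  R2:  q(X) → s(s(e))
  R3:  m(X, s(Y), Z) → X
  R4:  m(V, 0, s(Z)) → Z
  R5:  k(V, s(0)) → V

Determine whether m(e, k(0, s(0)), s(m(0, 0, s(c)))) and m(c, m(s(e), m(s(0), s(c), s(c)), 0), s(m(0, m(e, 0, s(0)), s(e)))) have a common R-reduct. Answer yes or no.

Reduce t₁ = m(e, k(0, s(0)), s(m(0, 0, s(c)))):
1. m(e, k(0, s(0)), s(m(0, 0, s(c))))  →  m(e, 0, s(m(0, 0, s(c))))   [R5 at 2]
2. m(e, 0, s(m(0, 0, s(c))))  →  m(0, 0, s(c))   [R4 at ε]
3. m(0, 0, s(c))  →  c   [R4 at ε]

Reduce t₂ = m(c, m(s(e), m(s(0), s(c), s(c)), 0), s(m(0, m(e, 0, s(0)), s(e)))):
1. m(c, m(s(e), m(s(0), s(c), s(c)), 0), s(m(0, m(e, 0, s(0)), s(e))))  →  m(c, m(s(e), s(0), 0), s(m(0, m(e, 0, s(0)), s(e))))   [R3 at 2.2]
2. m(c, m(s(e), s(0), 0), s(m(0, m(e, 0, s(0)), s(e))))  →  m(c, s(e), s(m(0, m(e, 0, s(0)), s(e))))   [R3 at 2]
3. m(c, s(e), s(m(0, m(e, 0, s(0)), s(e))))  →  c   [R3 at ε]

yes — NF(t₁) = c, NF(t₂) = c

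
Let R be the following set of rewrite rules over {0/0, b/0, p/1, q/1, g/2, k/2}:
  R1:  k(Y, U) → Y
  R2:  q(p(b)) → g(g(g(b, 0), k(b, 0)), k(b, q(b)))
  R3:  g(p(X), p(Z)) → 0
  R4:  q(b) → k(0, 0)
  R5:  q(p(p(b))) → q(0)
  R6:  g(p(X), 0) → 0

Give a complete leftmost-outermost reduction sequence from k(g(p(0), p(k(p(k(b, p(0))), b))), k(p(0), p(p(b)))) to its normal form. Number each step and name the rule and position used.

0

1. k(g(p(0), p(k(p(k(b, p(0))), b))), k(p(0), p(p(b))))  →  g(p(0), p(k(p(k(b, p(0))), b)))   [R1 at ε]
2. g(p(0), p(k(p(k(b, p(0))), b)))  →  0   [R3 at ε]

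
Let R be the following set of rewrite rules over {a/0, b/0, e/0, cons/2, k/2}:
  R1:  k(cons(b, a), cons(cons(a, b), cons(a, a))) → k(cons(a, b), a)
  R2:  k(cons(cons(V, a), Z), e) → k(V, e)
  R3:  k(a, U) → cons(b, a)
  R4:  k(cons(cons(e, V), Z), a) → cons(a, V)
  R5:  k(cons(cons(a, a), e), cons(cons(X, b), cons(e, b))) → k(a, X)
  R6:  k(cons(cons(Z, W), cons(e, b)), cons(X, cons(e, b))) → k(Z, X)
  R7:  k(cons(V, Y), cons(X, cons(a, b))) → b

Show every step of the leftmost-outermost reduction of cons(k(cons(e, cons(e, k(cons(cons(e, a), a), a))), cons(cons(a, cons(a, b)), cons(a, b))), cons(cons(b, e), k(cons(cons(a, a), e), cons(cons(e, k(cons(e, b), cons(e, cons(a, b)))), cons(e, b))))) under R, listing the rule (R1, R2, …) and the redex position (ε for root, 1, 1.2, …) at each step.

cons(b, cons(cons(b, e), cons(b, a)))

1. cons(k(cons(e, cons(e, k(cons(cons(e, a), a), a))), cons(cons(a, cons(a, b)), cons(a, b))), cons(cons(b, e), k(cons(cons(a, a), e), cons(cons(e, k(cons(e, b), cons(e, cons(a, b)))), cons(e, b)))))  →  cons(b, cons(cons(b, e), k(cons(cons(a, a), e), cons(cons(e, k(cons(e, b), cons(e, cons(a, b)))), cons(e, b)))))   [R7 at 1]
2. cons(b, cons(cons(b, e), k(cons(cons(a, a), e), cons(cons(e, k(cons(e, b), cons(e, cons(a, b)))), cons(e, b)))))  →  cons(b, cons(cons(b, e), k(cons(cons(a, a), e), cons(cons(e, b), cons(e, b)))))   [R7 at 2.2.2.1.2]
3. cons(b, cons(cons(b, e), k(cons(cons(a, a), e), cons(cons(e, b), cons(e, b)))))  →  cons(b, cons(cons(b, e), k(a, e)))   [R5 at 2.2]
4. cons(b, cons(cons(b, e), k(a, e)))  →  cons(b, cons(cons(b, e), cons(b, a)))   [R3 at 2.2]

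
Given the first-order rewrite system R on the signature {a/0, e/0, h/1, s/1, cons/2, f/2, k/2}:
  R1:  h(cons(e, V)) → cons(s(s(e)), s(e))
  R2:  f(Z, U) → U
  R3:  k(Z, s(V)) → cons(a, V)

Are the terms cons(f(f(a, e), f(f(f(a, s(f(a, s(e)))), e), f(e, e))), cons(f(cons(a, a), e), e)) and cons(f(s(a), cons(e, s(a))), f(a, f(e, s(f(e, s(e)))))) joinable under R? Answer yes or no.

Reduce t₁ = cons(f(f(a, e), f(f(f(a, s(f(a, s(e)))), e), f(e, e))), cons(f(cons(a, a), e), e)):
1. cons(f(f(a, e), f(f(f(a, s(f(a, s(e)))), e), f(e, e))), cons(f(cons(a, a), e), e))  →  cons(f(f(f(a, s(f(a, s(e)))), e), f(e, e)), cons(f(cons(a, a), e), e))   [R2 at 1]
2. cons(f(f(f(a, s(f(a, s(e)))), e), f(e, e)), cons(f(cons(a, a), e), e))  →  cons(f(e, e), cons(f(cons(a, a), e), e))   [R2 at 1]
3. cons(f(e, e), cons(f(cons(a, a), e), e))  →  cons(e, cons(f(cons(a, a), e), e))   [R2 at 1]
4. cons(e, cons(f(cons(a, a), e), e))  →  cons(e, cons(e, e))   [R2 at 2.1]

Reduce t₂ = cons(f(s(a), cons(e, s(a))), f(a, f(e, s(f(e, s(e)))))):
1. cons(f(s(a), cons(e, s(a))), f(a, f(e, s(f(e, s(e))))))  →  cons(cons(e, s(a)), f(a, f(e, s(f(e, s(e))))))   [R2 at 1]
2. cons(cons(e, s(a)), f(a, f(e, s(f(e, s(e))))))  →  cons(cons(e, s(a)), f(e, s(f(e, s(e)))))   [R2 at 2]
3. cons(cons(e, s(a)), f(e, s(f(e, s(e)))))  →  cons(cons(e, s(a)), s(f(e, s(e))))   [R2 at 2]
4. cons(cons(e, s(a)), s(f(e, s(e))))  →  cons(cons(e, s(a)), s(s(e)))   [R2 at 2.1]

no — NF(t₁) = cons(e, cons(e, e)), NF(t₂) = cons(cons(e, s(a)), s(s(e)))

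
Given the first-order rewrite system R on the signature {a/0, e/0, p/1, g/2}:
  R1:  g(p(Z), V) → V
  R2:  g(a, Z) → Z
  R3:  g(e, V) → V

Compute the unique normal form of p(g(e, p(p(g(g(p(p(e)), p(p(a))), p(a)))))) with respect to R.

p(p(p(p(a))))

1. p(g(e, p(p(g(g(p(p(e)), p(p(a))), p(a))))))  →  p(p(p(g(g(p(p(e)), p(p(a))), p(a)))))   [R3 at 1]
2. p(p(p(g(g(p(p(e)), p(p(a))), p(a)))))  →  p(p(p(g(p(p(a)), p(a)))))   [R1 at 1.1.1.1]
3. p(p(p(g(p(p(a)), p(a)))))  →  p(p(p(p(a))))   [R1 at 1.1.1]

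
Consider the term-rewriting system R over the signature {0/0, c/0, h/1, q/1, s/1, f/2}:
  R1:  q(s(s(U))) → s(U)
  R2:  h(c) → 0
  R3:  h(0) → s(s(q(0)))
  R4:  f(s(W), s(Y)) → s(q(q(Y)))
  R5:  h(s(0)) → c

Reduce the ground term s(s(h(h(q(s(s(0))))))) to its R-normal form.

s(s(0))

1. s(s(h(h(q(s(s(0)))))))  →  s(s(h(h(s(0)))))   [R1 at 1.1.1.1]
2. s(s(h(h(s(0)))))  →  s(s(h(c)))   [R5 at 1.1.1]
3. s(s(h(c)))  →  s(s(0))   [R2 at 1.1]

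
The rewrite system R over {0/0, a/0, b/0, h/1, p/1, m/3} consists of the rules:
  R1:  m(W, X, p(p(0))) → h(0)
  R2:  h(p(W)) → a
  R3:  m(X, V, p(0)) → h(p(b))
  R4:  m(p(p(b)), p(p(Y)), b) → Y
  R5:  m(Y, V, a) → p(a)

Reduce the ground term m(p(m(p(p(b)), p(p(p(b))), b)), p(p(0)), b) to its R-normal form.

0

1. m(p(m(p(p(b)), p(p(p(b))), b)), p(p(0)), b)  →  m(p(p(b)), p(p(0)), b)   [R4 at 1.1]
2. m(p(p(b)), p(p(0)), b)  →  0   [R4 at ε]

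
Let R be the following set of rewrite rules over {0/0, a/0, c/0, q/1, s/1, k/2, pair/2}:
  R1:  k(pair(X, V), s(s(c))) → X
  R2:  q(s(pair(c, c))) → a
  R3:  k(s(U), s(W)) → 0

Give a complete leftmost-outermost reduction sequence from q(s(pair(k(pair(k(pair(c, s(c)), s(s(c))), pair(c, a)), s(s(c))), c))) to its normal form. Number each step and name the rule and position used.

a

1. q(s(pair(k(pair(k(pair(c, s(c)), s(s(c))), pair(c, a)), s(s(c))), c)))  →  q(s(pair(k(pair(c, s(c)), s(s(c))), c)))   [R1 at 1.1.1]
2. q(s(pair(k(pair(c, s(c)), s(s(c))), c)))  →  q(s(pair(c, c)))   [R1 at 1.1.1]
3. q(s(pair(c, c)))  →  a   [R2 at ε]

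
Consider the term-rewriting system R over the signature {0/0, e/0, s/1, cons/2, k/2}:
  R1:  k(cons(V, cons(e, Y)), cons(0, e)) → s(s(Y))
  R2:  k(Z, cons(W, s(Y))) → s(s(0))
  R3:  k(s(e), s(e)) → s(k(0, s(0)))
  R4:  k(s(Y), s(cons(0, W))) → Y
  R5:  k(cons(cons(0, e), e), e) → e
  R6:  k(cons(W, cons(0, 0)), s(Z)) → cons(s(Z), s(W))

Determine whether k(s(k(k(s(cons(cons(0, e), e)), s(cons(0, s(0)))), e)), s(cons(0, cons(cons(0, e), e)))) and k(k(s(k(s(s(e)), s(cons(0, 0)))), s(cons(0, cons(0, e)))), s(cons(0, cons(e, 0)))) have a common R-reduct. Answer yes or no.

yes — NF(t₁) = e, NF(t₂) = e

Reduce t₁ = k(s(k(k(s(cons(cons(0, e), e)), s(cons(0, s(0)))), e)), s(cons(0, cons(cons(0, e), e)))):
1. k(s(k(k(s(cons(cons(0, e), e)), s(cons(0, s(0)))), e)), s(cons(0, cons(cons(0, e), e))))  →  k(k(s(cons(cons(0, e), e)), s(cons(0, s(0)))), e)   [R4 at ε]
2. k(k(s(cons(cons(0, e), e)), s(cons(0, s(0)))), e)  →  k(cons(cons(0, e), e), e)   [R4 at 1]
3. k(cons(cons(0, e), e), e)  →  e   [R5 at ε]

Reduce t₂ = k(k(s(k(s(s(e)), s(cons(0, 0)))), s(cons(0, cons(0, e)))), s(cons(0, cons(e, 0)))):
1. k(k(s(k(s(s(e)), s(cons(0, 0)))), s(cons(0, cons(0, e)))), s(cons(0, cons(e, 0))))  →  k(k(s(s(e)), s(cons(0, 0))), s(cons(0, cons(e, 0))))   [R4 at 1]
2. k(k(s(s(e)), s(cons(0, 0))), s(cons(0, cons(e, 0))))  →  k(s(e), s(cons(0, cons(e, 0))))   [R4 at 1]
3. k(s(e), s(cons(0, cons(e, 0))))  →  e   [R4 at ε]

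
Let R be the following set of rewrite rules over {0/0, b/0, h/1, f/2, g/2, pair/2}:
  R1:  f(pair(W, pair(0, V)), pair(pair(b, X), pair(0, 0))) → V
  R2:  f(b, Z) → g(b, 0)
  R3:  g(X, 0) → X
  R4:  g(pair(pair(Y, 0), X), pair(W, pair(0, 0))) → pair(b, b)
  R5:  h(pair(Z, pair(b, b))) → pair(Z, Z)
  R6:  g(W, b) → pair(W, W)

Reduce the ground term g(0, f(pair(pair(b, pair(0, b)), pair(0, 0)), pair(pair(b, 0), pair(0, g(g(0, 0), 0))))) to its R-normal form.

0

1. g(0, f(pair(pair(b, pair(0, b)), pair(0, 0)), pair(pair(b, 0), pair(0, g(g(0, 0), 0)))))  →  g(0, f(pair(pair(b, pair(0, b)), pair(0, 0)), pair(pair(b, 0), pair(0, g(0, 0)))))   [R3 at 2.2.2.2]
2. g(0, f(pair(pair(b, pair(0, b)), pair(0, 0)), pair(pair(b, 0), pair(0, g(0, 0)))))  →  g(0, f(pair(pair(b, pair(0, b)), pair(0, 0)), pair(pair(b, 0), pair(0, 0))))   [R3 at 2.2.2.2]
3. g(0, f(pair(pair(b, pair(0, b)), pair(0, 0)), pair(pair(b, 0), pair(0, 0))))  →  g(0, 0)   [R1 at 2]
4. g(0, 0)  →  0   [R3 at ε]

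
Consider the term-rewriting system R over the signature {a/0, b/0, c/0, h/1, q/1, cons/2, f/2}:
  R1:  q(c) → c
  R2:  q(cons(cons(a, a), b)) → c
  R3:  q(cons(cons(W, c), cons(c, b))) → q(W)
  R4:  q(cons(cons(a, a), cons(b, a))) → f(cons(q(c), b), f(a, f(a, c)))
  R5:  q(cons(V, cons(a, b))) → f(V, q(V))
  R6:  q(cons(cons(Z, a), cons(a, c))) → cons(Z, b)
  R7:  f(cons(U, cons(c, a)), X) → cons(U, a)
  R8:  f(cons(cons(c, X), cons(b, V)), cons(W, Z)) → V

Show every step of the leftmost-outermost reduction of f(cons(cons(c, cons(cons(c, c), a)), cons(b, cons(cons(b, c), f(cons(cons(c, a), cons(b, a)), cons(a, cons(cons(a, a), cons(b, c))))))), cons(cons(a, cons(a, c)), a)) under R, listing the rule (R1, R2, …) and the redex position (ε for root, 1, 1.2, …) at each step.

1. f(cons(cons(c, cons(cons(c, c), a)), cons(b, cons(cons(b, c), f(cons(cons(c, a), cons(b, a)), cons(a, cons(cons(a, a), cons(b, c))))))), cons(cons(a, cons(a, c)), a))  →  cons(cons(b, c), f(cons(cons(c, a), cons(b, a)), cons(a, cons(cons(a, a), cons(b, c)))))   [R8 at ε]
2. cons(cons(b, c), f(cons(cons(c, a), cons(b, a)), cons(a, cons(cons(a, a), cons(b, c)))))  →  cons(cons(b, c), a)   [R8 at 2]

cons(cons(b, c), a)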